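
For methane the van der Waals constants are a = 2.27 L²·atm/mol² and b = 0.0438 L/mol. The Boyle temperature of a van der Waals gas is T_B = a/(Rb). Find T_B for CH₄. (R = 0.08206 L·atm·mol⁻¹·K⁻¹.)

For a van der Waals gas the second virial coefficient B₂ = b − a/(RT) vanishes at T_B = a/(Rb).
T_B = 2.27/(0.08206×0.0438) = 2.27/0.0035942 = 631.6 K

T_B ≈ 631.6 K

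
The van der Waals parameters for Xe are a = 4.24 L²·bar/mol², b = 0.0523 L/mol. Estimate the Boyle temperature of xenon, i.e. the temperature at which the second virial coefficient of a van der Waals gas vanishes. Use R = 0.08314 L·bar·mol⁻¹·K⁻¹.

For a van der Waals gas the second virial coefficient B₂ = b − a/(RT) vanishes at T_B = a/(Rb).
T_B = 4.24/(0.08314×0.0523) = 4.24/0.0043482 = 975.1 K

T_B ≈ 975.1 K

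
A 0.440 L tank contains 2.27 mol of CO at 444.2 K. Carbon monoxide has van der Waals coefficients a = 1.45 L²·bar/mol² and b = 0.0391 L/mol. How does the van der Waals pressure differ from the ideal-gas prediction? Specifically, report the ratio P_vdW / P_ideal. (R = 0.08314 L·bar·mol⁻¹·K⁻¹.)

P_vdW / P_ideal ≈ 1.050

Ideal: P_ideal = nRT/V = (2.27)(0.08314)(444.2)/0.440 = 190.529 bar
vdW: P = nRT/(V − nb) − a n²/V² = 83.8329/0.351243 − 7.47171/0.193600 = 238.675 − 38.5935 = 200.082 bar
Ratio = 200.082/190.529 = 1.050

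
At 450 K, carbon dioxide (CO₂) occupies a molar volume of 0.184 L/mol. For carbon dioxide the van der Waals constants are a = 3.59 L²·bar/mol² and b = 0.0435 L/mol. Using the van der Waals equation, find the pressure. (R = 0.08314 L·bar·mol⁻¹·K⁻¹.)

P ≈ 160.2 bar

P = RT/(V_m − b) − a/V_m²
RT/(V_m − b) = (0.08314)(450)/(0.184 − 0.0435) = 37.413/0.14050 = 266.28 bar
a/V_m² = 3.59/(0.184)² = 106.04 bar
P = 266.28 − 106.04 = 160.2 bar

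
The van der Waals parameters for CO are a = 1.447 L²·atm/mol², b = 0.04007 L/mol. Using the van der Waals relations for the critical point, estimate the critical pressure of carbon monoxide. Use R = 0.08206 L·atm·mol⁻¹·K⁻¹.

P_c ≈ 33.38 atm

For a van der Waals gas, P_c = a/(27b²).
P_c = 1.447/(27×(0.04007)²) = 1.447/0.043351 = 33.38 atm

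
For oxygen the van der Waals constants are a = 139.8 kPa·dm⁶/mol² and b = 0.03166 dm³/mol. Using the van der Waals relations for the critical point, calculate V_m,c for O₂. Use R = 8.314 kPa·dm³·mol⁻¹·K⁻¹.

For a van der Waals gas, V_m,c = 3b.
V_m,c = 3×0.03166 = 0.09498 dm³/mol

V_m,c ≈ 0.09498 dm³/mol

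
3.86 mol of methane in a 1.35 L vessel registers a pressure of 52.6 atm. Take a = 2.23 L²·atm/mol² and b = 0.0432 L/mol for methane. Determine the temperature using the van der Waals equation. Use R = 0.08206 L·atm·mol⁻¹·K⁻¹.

T ≈ 264.6 K

T = (P + a n²/V²)(V − nb)/(nR)
P + a n²/V² = 52.6 + (2.23)(3.86)²/(1.35)² = 70.831 atm
V − nb = 1.35 − (3.86)(0.0432) = 1.1832 L
T = (70.831)(1.1832)/((3.86)(0.08206)) = 264.6 K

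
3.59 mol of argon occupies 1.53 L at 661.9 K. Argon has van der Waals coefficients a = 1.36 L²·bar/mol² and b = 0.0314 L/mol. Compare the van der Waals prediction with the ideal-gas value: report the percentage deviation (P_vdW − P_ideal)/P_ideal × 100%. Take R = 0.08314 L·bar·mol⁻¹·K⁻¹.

Ideal: P_ideal = nRT/V = (3.59)(0.08314)(661.9)/1.53 = 129.124 bar
vdW: P = nRT/(V − nb) − a n²/V² = 197.559/1.41727 − 17.5278/2.34090 = 139.394 − 7.48763 = 131.906 bar
% deviation = (131.906 − 129.124)/129.124 × 100% = 2.15%

2.15 %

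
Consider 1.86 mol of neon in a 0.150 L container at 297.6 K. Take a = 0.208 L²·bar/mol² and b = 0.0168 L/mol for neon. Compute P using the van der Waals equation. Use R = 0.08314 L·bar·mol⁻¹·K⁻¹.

P ≈ 355.6 bar

P = nRT/(V − nb) − a n²/V²
nRT/(V − nb) = (1.86)(0.08314)(297.6)/(0.150 − 1.86×0.0168) = 46.021/0.11875 = 387.55 bar
a n²/V² = (0.208)(1.86)²/(0.150)² = 31.982 bar
P = 387.55 − 31.982 = 355.6 bar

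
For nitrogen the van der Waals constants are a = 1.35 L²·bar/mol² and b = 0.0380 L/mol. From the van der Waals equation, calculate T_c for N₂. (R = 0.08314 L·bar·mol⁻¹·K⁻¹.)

T_c ≈ 126.6 K

For a van der Waals gas, T_c = 8a/(27Rb).
T_c = 8×1.35/(27×0.08314×0.0380) = 10.800/0.085302 = 126.6 K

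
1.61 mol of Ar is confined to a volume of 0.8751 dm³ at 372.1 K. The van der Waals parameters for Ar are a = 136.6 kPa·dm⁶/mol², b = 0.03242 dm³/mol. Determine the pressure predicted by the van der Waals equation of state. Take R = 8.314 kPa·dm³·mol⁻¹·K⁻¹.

P = nRT/(V − nb) − a n²/V²
nRT/(V − nb) = (1.61)(8.314)(372.1)/(0.8751 − 1.61×0.03242) = 4980.8/0.82290 = 6052.7 kPa
a n²/V² = (136.6)(1.61)²/(0.8751)² = 462.37 kPa
P = 6052.7 − 462.37 = 5590 kPa

P ≈ 5590 kPa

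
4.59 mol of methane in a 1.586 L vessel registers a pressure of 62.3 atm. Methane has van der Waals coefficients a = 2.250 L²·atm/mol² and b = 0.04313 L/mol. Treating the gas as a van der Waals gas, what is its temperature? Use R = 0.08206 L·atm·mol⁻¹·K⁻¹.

T = (P + a n²/V²)(V − nb)/(nR)
P + a n²/V² = 62.3 + (2.250)(4.59)²/(1.586)² = 81.145 atm
V − nb = 1.586 − (4.59)(0.04313) = 1.3880 L
T = (81.145)(1.3880)/((4.59)(0.08206)) = 299.0 K

T ≈ 299.0 K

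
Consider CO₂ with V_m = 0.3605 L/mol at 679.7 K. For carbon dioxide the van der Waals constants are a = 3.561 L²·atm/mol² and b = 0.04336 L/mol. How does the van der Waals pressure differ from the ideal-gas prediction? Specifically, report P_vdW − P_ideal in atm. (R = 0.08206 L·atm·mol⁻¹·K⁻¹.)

ΔP ≈ -6.25 atm

Ideal: P_ideal = RT/V_m = (0.08206)(679.7)/0.3605 = 154.719 atm
vdW: P = RT/(V_m − b) − a/V_m² = 55.7762/0.317140 − 3.561/0.129960 = 175.872 − 27.4007 = 148.471 atm
ΔP = 148.471 − 154.719 = -6.25 atm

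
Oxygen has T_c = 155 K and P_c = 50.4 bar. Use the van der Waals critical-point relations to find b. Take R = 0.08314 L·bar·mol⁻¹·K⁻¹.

b ≈ 0.03196 L/mol

From T_c = 8a/(27Rb) and P_c = a/(27b²): b = R T_c/(8 P_c).
b = (0.08314)(155)/(8×50.4) = 12.887/403.20 = 0.03196 L/mol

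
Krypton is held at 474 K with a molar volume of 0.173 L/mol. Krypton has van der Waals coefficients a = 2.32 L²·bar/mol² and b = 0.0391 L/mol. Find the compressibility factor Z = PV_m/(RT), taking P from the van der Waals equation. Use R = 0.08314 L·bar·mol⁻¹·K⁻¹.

Z ≈ 0.9517

P = RT/(V_m − b) − a/V_m² = (0.08314)(474)/(0.173 − 0.0391) − 2.32/(0.173)²
  = 39.408/0.13390 − 77.517 = 294.31 − 77.517 = 216.79 bar
Z = PV_m/(RT) = (216.79)(0.173)/((0.08314)(474)) = 37.505/39.408 = 0.9517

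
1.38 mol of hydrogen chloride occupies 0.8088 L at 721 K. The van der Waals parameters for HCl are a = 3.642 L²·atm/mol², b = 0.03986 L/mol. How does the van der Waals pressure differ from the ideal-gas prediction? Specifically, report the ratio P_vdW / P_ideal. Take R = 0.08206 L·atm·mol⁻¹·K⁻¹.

Ideal: P_ideal = nRT/V = (1.38)(0.08206)(721)/0.8088 = 100.950 atm
vdW: P = nRT/(V − nb) − a n²/V² = 81.6481/0.753793 − 6.93582/0.654157 = 108.316 − 10.6027 = 97.713 atm
Ratio = 97.713/100.950 = 0.9679

P_vdW / P_ideal ≈ 0.9679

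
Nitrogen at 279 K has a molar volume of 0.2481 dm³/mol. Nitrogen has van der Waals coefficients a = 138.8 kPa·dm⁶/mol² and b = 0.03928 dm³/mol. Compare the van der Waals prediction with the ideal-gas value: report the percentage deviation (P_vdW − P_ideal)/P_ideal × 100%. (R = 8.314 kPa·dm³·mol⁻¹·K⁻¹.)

-5.31 %

Ideal: P_ideal = RT/V_m = (8.314)(279)/0.2481 = 9349.48 kPa
vdW: P = RT/(V_m − b) − a/V_m² = 2319.61/0.208820 − 138.8/0.0615536 = 11108.2 − 2254.95 = 8853.3 kPa
% deviation = (8853.3 − 9349.48)/9349.48 × 100% = -5.31%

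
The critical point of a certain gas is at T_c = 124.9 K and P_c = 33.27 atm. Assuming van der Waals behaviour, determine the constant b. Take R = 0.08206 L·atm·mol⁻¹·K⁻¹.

b ≈ 0.03851 L/mol

From T_c = 8a/(27Rb) and P_c = a/(27b²): b = R T_c/(8 P_c).
b = (0.08206)(124.9)/(8×33.27) = 10.249/266.16 = 0.03851 L/mol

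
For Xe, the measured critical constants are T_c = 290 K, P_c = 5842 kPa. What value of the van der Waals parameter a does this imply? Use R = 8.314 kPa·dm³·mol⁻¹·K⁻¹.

From T_c = 8a/(27Rb) and P_c = a/(27b²): a = 27 R² T_c²/(64 P_c).
a = 27×(8.314)²×(290)²/(64×5842) = 156956679/373888 = 419.8 kPa·dm⁶/mol²

a ≈ 419.8 kPa·dm⁶/mol²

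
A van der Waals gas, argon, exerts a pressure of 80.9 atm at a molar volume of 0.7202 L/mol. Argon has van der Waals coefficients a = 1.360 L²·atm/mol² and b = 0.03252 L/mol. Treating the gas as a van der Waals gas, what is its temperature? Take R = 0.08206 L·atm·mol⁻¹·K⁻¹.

T ≈ 699.9 K

T = (P + a/V_m²)(V_m − b)/R
P + a/V_m² = 80.9 + 1.360/(0.7202)² = 83.522 atm
V_m − b = 0.7202 − 0.03252 = 0.68768 L/mol
T = (83.522)(0.68768)/0.08206 = 699.9 K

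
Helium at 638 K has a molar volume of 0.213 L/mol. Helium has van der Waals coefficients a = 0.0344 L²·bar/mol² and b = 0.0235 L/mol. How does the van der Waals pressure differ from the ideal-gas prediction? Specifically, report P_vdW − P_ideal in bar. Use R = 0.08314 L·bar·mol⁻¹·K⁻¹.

ΔP ≈ 30.12 bar

Ideal: P_ideal = RT/V_m = (0.08314)(638)/0.213 = 249.030 bar
vdW: P = RT/(V_m − b) − a/V_m² = 53.0433/0.189500 − 0.0344/0.0453690 = 279.912 − 0.758227 = 279.154 bar
ΔP = 279.154 − 249.030 = 30.12 bar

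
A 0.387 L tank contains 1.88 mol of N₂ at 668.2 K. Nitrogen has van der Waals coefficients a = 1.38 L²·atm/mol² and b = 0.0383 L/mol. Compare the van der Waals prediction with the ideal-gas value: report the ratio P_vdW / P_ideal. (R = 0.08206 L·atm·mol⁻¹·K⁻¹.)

Ideal: P_ideal = nRT/V = (1.88)(0.08206)(668.2)/0.387 = 266.370 atm
vdW: P = nRT/(V − nb) − a n²/V² = 103.085/0.314996 − 4.87747/0.149769 = 327.258 − 32.5666 = 294.691 atm
Ratio = 294.691/266.370 = 1.106

P_vdW / P_ideal ≈ 1.106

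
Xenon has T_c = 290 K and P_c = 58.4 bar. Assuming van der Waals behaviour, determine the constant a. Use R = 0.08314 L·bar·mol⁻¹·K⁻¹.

From T_c = 8a/(27Rb) and P_c = a/(27b²): a = 27 R² T_c²/(64 P_c).
a = 27×(0.08314)²×(290)²/(64×58.4) = 15696/3737.6 = 4.199 L²·bar/mol²

a ≈ 4.199 L²·bar/mol²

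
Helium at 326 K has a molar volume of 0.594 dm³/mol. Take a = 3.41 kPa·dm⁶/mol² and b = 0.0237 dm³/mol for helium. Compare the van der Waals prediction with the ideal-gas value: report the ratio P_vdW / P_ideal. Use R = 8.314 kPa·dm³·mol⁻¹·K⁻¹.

P_vdW / P_ideal ≈ 1.039

Ideal: P_ideal = RT/V_m = (8.314)(326)/0.594 = 4562.90 kPa
vdW: P = RT/(V_m − b) − a/V_m² = 2710.36/0.570300 − 3.41/0.352836 = 4752.52 − 9.66455 = 4742.86 kPa
Ratio = 4742.86/4562.90 = 1.039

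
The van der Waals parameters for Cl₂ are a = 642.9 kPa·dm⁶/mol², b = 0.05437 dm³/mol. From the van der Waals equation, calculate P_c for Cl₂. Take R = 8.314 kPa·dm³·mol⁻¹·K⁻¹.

For a van der Waals gas, P_c = a/(27b²).
P_c = 642.9/(27×(0.05437)²) = 642.9/0.079815 = 8055 kPa

P_c ≈ 8055 kPa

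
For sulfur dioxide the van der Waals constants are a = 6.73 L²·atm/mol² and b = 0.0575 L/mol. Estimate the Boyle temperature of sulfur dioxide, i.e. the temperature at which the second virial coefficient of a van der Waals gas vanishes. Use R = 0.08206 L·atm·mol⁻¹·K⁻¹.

For a van der Waals gas the second virial coefficient B₂ = b − a/(RT) vanishes at T_B = a/(Rb).
T_B = 6.73/(0.08206×0.0575) = 6.73/0.0047185 = 1426 K

T_B ≈ 1426 K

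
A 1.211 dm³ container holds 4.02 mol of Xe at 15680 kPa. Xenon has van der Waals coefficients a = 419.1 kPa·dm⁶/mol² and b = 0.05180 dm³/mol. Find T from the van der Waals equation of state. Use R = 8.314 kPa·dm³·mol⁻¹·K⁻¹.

T ≈ 609.0 K

T = (P + a n²/V²)(V − nb)/(nR)
P + a n²/V² = 15680 + (419.1)(4.02)²/(1.211)² = 20298 kPa
V − nb = 1.211 − (4.02)(0.05180) = 1.0028 dm³
T = (20298)(1.0028)/((4.02)(8.314)) = 609.0 K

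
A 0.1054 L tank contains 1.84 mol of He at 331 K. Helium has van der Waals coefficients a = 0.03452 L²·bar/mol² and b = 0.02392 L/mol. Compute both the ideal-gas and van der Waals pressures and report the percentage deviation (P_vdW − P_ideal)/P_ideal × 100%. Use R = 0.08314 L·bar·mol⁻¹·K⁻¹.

Ideal: P_ideal = nRT/V = (1.84)(0.08314)(331)/0.1054 = 480.414 bar
vdW: P = nRT/(V − nb) − a n²/V² = 50.6356/0.0613872 − 0.116871/0.0111092 = 824.856 − 10.5202 = 814.336 bar
% deviation = (814.336 − 480.414)/480.414 × 100% = 69.51%

69.51 %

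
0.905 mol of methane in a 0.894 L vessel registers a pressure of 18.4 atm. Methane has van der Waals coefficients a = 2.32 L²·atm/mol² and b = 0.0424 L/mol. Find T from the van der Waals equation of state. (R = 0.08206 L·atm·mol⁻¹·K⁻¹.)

T ≈ 239.4 K

T = (P + a n²/V²)(V − nb)/(nR)
P + a n²/V² = 18.4 + (2.32)(0.905)²/(0.894)² = 20.777 atm
V − nb = 0.894 − (0.905)(0.0424) = 0.85563 L
T = (20.777)(0.85563)/((0.905)(0.08206)) = 239.4 K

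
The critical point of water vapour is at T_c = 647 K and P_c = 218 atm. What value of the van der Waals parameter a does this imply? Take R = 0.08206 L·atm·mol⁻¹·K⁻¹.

a ≈ 5.455 L²·atm/mol²

From T_c = 8a/(27Rb) and P_c = a/(27b²): a = 27 R² T_c²/(64 P_c).
a = 27×(0.08206)²×(647)²/(64×218) = 76109/13952 = 5.455 L²·atm/mol²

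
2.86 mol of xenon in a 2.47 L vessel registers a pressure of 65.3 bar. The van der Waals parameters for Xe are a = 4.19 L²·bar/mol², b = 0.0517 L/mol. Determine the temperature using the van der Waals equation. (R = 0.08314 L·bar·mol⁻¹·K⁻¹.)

T ≈ 692.6 K

T = (P + a n²/V²)(V − nb)/(nR)
P + a n²/V² = 65.3 + (4.19)(2.86)²/(2.47)² = 70.918 bar
V − nb = 2.47 − (2.86)(0.0517) = 2.3221 L
T = (70.918)(2.3221)/((2.86)(0.08314)) = 692.6 K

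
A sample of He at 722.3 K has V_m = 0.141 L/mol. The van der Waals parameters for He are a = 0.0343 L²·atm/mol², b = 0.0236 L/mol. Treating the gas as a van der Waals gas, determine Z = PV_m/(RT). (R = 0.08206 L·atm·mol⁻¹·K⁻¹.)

P = RT/(V_m − b) − a/V_m² = (0.08206)(722.3)/(0.141 − 0.0236) − 0.0343/(0.141)²
  = 59.272/0.11740 − 1.7253 = 504.87 − 1.7253 = 503.14 atm
Z = PV_m/(RT) = (503.14)(0.141)/((0.08206)(722.3)) = 70.943/59.272 = 1.197

Z ≈ 1.197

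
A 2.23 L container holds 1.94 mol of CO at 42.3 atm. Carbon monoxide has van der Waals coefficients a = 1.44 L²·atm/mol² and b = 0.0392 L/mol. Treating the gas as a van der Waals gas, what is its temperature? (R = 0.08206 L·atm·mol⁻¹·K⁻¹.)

T ≈ 587.1 K

T = (P + a n²/V²)(V − nb)/(nR)
P + a n²/V² = 42.3 + (1.44)(1.94)²/(2.23)² = 43.390 atm
V − nb = 2.23 − (1.94)(0.0392) = 2.1540 L
T = (43.390)(2.1540)/((1.94)(0.08206)) = 587.1 K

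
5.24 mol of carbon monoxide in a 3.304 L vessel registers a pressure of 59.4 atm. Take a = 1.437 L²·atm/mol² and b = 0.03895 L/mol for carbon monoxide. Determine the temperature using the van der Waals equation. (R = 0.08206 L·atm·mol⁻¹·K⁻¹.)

T = (P + a n²/V²)(V − nb)/(nR)
P + a n²/V² = 59.4 + (1.437)(5.24)²/(3.304)² = 63.014 atm
V − nb = 3.304 − (5.24)(0.03895) = 3.0999 L
T = (63.014)(3.0999)/((5.24)(0.08206)) = 454.3 K

T ≈ 454.3 K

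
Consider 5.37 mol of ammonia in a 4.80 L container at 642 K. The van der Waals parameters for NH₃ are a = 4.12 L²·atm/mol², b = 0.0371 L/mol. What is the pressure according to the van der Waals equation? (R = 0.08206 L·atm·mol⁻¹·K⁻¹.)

P = nRT/(V − nb) − a n²/V²
nRT/(V − nb) = (5.37)(0.08206)(642)/(4.80 − 5.37×0.0371) = 282.91/4.6008 = 61.491 atm
a n²/V² = (4.12)(5.37)²/(4.80)² = 5.1566 atm
P = 61.491 − 5.1566 = 56.33 atm

P ≈ 56.33 atm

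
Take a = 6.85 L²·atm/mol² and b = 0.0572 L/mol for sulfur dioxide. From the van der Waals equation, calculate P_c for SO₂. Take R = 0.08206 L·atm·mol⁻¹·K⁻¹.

P_c ≈ 77.54 atm

For a van der Waals gas, P_c = a/(27b²).
P_c = 6.85/(27×(0.0572)²) = 6.85/0.088340 = 77.54 atm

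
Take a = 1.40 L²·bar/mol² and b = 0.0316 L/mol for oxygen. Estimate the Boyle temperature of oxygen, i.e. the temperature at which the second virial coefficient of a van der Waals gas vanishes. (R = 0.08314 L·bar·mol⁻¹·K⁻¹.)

For a van der Waals gas the second virial coefficient B₂ = b − a/(RT) vanishes at T_B = a/(Rb).
T_B = 1.40/(0.08314×0.0316) = 1.40/0.0026272 = 532.9 K

T_B ≈ 532.9 K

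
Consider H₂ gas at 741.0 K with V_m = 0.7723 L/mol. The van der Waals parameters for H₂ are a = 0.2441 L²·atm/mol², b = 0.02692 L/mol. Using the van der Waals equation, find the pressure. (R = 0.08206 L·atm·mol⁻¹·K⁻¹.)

P ≈ 81.17 atm

P = RT/(V_m − b) − a/V_m²
RT/(V_m − b) = (0.08206)(741.0)/(0.7723 − 0.02692) = 60.806/0.74538 = 81.577 atm
a/V_m² = 0.2441/(0.7723)² = 0.40926 atm
P = 81.577 − 0.40926 = 81.17 atm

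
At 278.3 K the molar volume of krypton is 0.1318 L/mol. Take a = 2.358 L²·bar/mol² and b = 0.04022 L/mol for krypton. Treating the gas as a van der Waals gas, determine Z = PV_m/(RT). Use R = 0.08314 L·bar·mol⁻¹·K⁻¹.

P = RT/(V_m − b) − a/V_m² = (0.08314)(278.3)/(0.1318 − 0.04022) − 2.358/(0.1318)²
  = 23.138/0.091580 − 135.74 = 252.65 − 135.74 = 116.91 bar
Z = PV_m/(RT) = (116.91)(0.1318)/((0.08314)(278.3)) = 15.409/23.138 = 0.6660

Z ≈ 0.6660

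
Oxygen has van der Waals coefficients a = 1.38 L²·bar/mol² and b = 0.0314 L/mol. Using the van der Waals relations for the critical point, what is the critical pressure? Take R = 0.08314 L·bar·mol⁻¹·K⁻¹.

For a van der Waals gas, P_c = a/(27b²).
P_c = 1.38/(27×(0.0314)²) = 1.38/0.026621 = 51.84 bar

P_c ≈ 51.84 bar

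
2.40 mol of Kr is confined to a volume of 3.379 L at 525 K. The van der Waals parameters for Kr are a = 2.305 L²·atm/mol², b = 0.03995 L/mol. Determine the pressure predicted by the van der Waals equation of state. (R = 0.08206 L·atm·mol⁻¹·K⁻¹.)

P ≈ 30.33 atm

P = nRT/(V − nb) − a n²/V²
nRT/(V − nb) = (2.40)(0.08206)(525)/(3.379 − 2.40×0.03995) = 103.40/3.2831 = 31.495 atm
a n²/V² = (2.305)(2.40)²/(3.379)² = 1.1628 atm
P = 31.495 − 1.1628 = 30.33 atm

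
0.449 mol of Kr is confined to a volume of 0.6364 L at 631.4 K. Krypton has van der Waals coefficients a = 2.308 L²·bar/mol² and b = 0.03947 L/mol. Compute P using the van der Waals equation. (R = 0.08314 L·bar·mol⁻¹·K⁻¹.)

P ≈ 36.95 bar

P = nRT/(V − nb) − a n²/V²
nRT/(V − nb) = (0.449)(0.08314)(631.4)/(0.6364 − 0.449×0.03947) = 23.570/0.61868 = 38.097 bar
a n²/V² = (2.308)(0.449)²/(0.6364)² = 1.1489 bar
P = 38.097 − 1.1489 = 36.95 bar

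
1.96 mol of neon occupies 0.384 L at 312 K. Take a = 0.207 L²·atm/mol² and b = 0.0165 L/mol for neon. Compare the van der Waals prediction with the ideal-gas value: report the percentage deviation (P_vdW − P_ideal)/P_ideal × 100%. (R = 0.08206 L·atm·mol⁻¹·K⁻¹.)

Ideal: P_ideal = nRT/V = (1.96)(0.08206)(312)/0.384 = 130.681 atm
vdW: P = nRT/(V − nb) − a n²/V² = 50.1813/0.351660 − 0.795211/0.147456 = 142.698 − 5.39287 = 137.305 atm
% deviation = (137.305 − 130.681)/130.681 × 100% = 5.07%

5.07 %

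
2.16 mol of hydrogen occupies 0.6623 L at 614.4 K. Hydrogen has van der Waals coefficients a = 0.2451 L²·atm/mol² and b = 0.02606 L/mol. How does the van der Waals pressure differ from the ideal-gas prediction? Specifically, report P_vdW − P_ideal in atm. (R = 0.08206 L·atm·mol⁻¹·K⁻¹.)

ΔP ≈ 12.67 atm

Ideal: P_ideal = nRT/V = (2.16)(0.08206)(614.4)/0.6623 = 164.430 atm
vdW: P = nRT/(V − nb) − a n²/V² = 108.902/0.606010 − 1.14354/0.438641 = 179.703 − 2.60701 = 177.096 atm
ΔP = 177.096 − 164.430 = 12.67 atm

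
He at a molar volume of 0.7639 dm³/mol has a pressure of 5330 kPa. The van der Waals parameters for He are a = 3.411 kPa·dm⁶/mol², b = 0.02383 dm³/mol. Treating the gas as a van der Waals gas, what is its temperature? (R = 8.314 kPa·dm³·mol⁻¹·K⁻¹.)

T = (P + a/V_m²)(V_m − b)/R
P + a/V_m² = 5330 + 3.411/(0.7639)² = 5335.8 kPa
V_m − b = 0.7639 − 0.02383 = 0.74007 dm³/mol
T = (5335.8)(0.74007)/8.314 = 475.0 K

T ≈ 475.0 K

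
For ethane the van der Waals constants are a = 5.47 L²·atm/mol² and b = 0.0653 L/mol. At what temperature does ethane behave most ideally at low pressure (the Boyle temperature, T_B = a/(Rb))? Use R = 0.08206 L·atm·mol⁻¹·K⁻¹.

For a van der Waals gas the second virial coefficient B₂ = b − a/(RT) vanishes at T_B = a/(Rb).
T_B = 5.47/(0.08206×0.0653) = 5.47/0.0053585 = 1021 K

T_B ≈ 1021 K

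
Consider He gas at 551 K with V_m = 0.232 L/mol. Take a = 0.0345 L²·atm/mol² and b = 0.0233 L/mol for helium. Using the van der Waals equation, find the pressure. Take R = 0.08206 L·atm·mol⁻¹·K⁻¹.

P = RT/(V_m − b) − a/V_m²
RT/(V_m − b) = (0.08206)(551)/(0.232 − 0.0233) = 45.215/0.20870 = 216.65 atm
a/V_m² = 0.0345/(0.232)² = 0.64098 atm
P = 216.65 − 0.64098 = 216.0 atm

P ≈ 216.0 atm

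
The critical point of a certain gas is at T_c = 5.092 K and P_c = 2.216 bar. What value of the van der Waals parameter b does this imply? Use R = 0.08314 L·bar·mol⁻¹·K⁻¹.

b ≈ 0.02388 L/mol

From T_c = 8a/(27Rb) and P_c = a/(27b²): b = R T_c/(8 P_c).
b = (0.08314)(5.092)/(8×2.216) = 0.42335/17.728 = 0.02388 L/mol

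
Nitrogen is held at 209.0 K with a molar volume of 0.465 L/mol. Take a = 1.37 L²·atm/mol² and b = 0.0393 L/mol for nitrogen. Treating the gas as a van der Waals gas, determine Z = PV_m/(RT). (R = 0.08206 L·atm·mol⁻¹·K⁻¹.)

P = RT/(V_m − b) − a/V_m² = (0.08206)(209.0)/(0.465 − 0.0393) − 1.37/(0.465)²
  = 17.151/0.42570 − 6.3360 = 40.289 − 6.3360 = 33.953 atm
Z = PV_m/(RT) = (33.953)(0.465)/((0.08206)(209.0)) = 15.788/17.151 = 0.9205

Z ≈ 0.9205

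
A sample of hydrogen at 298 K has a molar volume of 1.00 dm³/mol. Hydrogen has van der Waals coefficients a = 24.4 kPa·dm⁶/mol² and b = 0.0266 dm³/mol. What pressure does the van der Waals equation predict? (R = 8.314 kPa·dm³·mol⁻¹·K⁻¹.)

P = RT/(V_m − b) − a/V_m²
RT/(V_m − b) = (8.314)(298)/(1.00 − 0.0266) = 2477.6/0.97340 = 2545.3 kPa
a/V_m² = 24.4/(1.00)² = 24.400 kPa
P = 2545.3 − 24.400 = 2521 kPa

P ≈ 2521 kPa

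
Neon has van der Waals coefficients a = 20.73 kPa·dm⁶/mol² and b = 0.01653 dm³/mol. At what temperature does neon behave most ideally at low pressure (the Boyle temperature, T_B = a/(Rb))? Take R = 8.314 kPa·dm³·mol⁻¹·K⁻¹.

For a van der Waals gas the second virial coefficient B₂ = b − a/(RT) vanishes at T_B = a/(Rb).
T_B = 20.73/(8.314×0.01653) = 20.73/0.13743 = 150.8 K

T_B ≈ 150.8 K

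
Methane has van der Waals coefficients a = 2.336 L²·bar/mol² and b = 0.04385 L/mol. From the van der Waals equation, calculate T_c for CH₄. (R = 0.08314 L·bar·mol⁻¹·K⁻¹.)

T_c ≈ 189.9 K

For a van der Waals gas, T_c = 8a/(27Rb).
T_c = 8×2.336/(27×0.08314×0.04385) = 18.688/0.098434 = 189.9 K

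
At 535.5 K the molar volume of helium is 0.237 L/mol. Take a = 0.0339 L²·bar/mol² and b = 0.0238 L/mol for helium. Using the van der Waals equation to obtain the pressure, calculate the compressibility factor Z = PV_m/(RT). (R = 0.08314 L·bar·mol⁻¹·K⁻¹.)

P = RT/(V_m − b) − a/V_m² = (0.08314)(535.5)/(0.237 − 0.0238) − 0.0339/(0.237)²
  = 44.521/0.21320 − 0.60354 = 208.82 − 0.60354 = 208.22 bar
Z = PV_m/(RT) = (208.22)(0.237)/((0.08314)(535.5)) = 49.348/44.521 = 1.108

Z ≈ 1.108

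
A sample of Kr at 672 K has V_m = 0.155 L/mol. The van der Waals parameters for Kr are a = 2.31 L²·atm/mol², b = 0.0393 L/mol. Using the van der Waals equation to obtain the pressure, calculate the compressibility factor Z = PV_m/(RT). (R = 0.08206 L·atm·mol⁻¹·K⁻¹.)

Z ≈ 1.069

P = RT/(V_m − b) − a/V_m² = (0.08206)(672)/(0.155 − 0.0393) − 2.31/(0.155)²
  = 55.144/0.11570 − 96.150 = 476.61 − 96.150 = 380.46 atm
Z = PV_m/(RT) = (380.46)(0.155)/((0.08206)(672)) = 58.971/55.144 = 1.069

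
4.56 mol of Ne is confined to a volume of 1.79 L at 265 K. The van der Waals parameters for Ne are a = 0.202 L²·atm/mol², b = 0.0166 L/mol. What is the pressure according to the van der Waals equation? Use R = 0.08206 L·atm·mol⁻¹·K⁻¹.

P = nRT/(V − nb) − a n²/V²
nRT/(V − nb) = (4.56)(0.08206)(265)/(1.79 − 4.56×0.0166) = 99.161/1.7143 = 57.843 atm
a n²/V² = (0.202)(4.56)²/(1.79)² = 1.3109 atm
P = 57.843 − 1.3109 = 56.53 atm

P ≈ 56.53 atm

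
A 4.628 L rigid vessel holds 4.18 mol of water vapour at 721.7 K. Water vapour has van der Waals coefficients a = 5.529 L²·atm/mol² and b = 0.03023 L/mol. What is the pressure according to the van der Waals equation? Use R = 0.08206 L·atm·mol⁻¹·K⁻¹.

P = nRT/(V − nb) − a n²/V²
nRT/(V − nb) = (4.18)(0.08206)(721.7)/(4.628 − 4.18×0.03023) = 247.55/4.5016 = 54.992 atm
a n²/V² = (5.529)(4.18)²/(4.628)² = 4.5104 atm
P = 54.992 − 4.5104 = 50.48 atm

P ≈ 50.48 atm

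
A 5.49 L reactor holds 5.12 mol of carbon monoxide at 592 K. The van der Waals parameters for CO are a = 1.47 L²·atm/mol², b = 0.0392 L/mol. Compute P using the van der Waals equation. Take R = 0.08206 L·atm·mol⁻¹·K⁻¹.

P ≈ 45.75 atm

P = nRT/(V − nb) − a n²/V²
nRT/(V − nb) = (5.12)(0.08206)(592)/(5.49 − 5.12×0.0392) = 248.73/5.2893 = 47.025 atm
a n²/V² = (1.47)(5.12)²/(5.49)² = 1.2785 atm
P = 47.025 − 1.2785 = 45.75 atm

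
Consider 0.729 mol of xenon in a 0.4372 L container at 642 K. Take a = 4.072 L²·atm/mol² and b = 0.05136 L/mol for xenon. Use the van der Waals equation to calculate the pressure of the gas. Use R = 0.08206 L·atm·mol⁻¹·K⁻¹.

P = nRT/(V − nb) − a n²/V²
nRT/(V − nb) = (0.729)(0.08206)(642)/(0.4372 − 0.729×0.05136) = 38.406/0.39976 = 96.073 atm
a n²/V² = (4.072)(0.729)²/(0.4372)² = 11.321 atm
P = 96.073 − 11.321 = 84.75 atm

P ≈ 84.75 atm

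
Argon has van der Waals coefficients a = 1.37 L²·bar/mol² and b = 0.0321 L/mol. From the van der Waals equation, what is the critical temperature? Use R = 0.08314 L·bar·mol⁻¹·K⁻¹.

T_c ≈ 152.1 K

For a van der Waals gas, T_c = 8a/(27Rb).
T_c = 8×1.37/(27×0.08314×0.0321) = 10.960/0.072057 = 152.1 K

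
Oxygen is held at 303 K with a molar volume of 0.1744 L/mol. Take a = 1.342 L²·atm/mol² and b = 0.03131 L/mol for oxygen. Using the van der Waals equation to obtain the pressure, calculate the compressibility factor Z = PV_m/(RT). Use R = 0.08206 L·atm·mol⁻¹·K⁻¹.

P = RT/(V_m − b) − a/V_m² = (0.08206)(303)/(0.1744 − 0.03131) − 1.342/(0.1744)²
  = 24.864/0.14309 − 44.122 = 173.76 − 44.122 = 129.64 atm
Z = PV_m/(RT) = (129.64)(0.1744)/((0.08206)(303)) = 22.609/24.864 = 0.9093

Z ≈ 0.9093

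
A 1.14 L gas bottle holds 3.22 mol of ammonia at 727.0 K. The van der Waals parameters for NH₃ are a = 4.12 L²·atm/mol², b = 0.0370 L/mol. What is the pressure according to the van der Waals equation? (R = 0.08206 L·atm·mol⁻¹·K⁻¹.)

P = nRT/(V − nb) − a n²/V²
nRT/(V − nb) = (3.22)(0.08206)(727.0)/(1.14 − 3.22×0.0370) = 192.10/1.0209 = 188.17 atm
a n²/V² = (4.12)(3.22)²/(1.14)² = 32.870 atm
P = 188.17 − 32.870 = 155.3 atm

P ≈ 155.3 atm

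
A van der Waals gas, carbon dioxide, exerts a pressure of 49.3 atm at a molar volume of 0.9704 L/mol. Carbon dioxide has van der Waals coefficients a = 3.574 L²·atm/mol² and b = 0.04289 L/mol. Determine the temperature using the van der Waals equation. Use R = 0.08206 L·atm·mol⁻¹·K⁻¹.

T = (P + a/V_m²)(V_m − b)/R
P + a/V_m² = 49.3 + 3.574/(0.9704)² = 53.095 atm
V_m − b = 0.9704 − 0.04289 = 0.92751 L/mol
T = (53.095)(0.92751)/0.08206 = 600.1 K

T ≈ 600.1 K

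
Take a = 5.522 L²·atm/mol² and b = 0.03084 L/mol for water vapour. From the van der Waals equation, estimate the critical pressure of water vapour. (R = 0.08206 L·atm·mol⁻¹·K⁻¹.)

P_c ≈ 215.0 atm

For a van der Waals gas, P_c = a/(27b²).
P_c = 5.522/(27×(0.03084)²) = 5.522/0.025680 = 215.0 atm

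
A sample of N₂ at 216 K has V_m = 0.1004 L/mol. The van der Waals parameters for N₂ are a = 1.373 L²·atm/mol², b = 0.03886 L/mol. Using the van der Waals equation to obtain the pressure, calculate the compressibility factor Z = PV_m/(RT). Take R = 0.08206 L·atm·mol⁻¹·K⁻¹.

P = RT/(V_m − b) − a/V_m² = (0.08206)(216)/(0.1004 − 0.03886) − 1.373/(0.1004)²
  = 17.725/0.061540 − 136.21 = 288.02 − 136.21 = 151.81 atm
Z = PV_m/(RT) = (151.81)(0.1004)/((0.08206)(216)) = 15.242/17.725 = 0.8599

Z ≈ 0.8599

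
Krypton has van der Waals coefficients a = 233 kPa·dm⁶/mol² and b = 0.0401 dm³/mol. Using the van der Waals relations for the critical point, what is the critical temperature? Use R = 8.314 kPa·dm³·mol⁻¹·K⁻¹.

For a van der Waals gas, T_c = 8a/(27Rb).
T_c = 8×233/(27×8.314×0.0401) = 1864.0/9.0016 = 207.1 K

T_c ≈ 207.1 K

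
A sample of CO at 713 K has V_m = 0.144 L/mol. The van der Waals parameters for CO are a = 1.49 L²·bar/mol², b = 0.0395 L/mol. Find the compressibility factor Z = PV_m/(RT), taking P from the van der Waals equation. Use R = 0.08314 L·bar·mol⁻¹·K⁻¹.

P = RT/(V_m − b) − a/V_m² = (0.08314)(713)/(0.144 − 0.0395) − 1.49/(0.144)²
  = 59.279/0.10450 − 71.856 = 567.26 − 71.856 = 495.40 bar
Z = PV_m/(RT) = (495.40)(0.144)/((0.08314)(713)) = 71.338/59.279 = 1.203

Z ≈ 1.203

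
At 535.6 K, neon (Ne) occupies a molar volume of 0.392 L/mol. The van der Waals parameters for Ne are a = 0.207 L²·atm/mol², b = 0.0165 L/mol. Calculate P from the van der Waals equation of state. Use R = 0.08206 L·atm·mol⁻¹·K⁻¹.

P ≈ 115.7 atm

P = RT/(V_m − b) − a/V_m²
RT/(V_m − b) = (0.08206)(535.6)/(0.392 − 0.0165) = 43.951/0.37550 = 117.05 atm
a/V_m² = 0.207/(0.392)² = 1.3471 atm
P = 117.05 − 1.3471 = 115.7 atm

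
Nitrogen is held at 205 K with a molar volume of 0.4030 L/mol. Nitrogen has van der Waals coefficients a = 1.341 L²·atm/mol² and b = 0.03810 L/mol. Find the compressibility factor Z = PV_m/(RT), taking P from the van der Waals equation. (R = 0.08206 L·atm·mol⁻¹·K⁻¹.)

P = RT/(V_m − b) − a/V_m² = (0.08206)(205)/(0.4030 − 0.03810) − 1.341/(0.4030)²
  = 16.822/0.36490 − 8.2569 = 46.100 − 8.2569 = 37.843 atm
Z = PV_m/(RT) = (37.843)(0.4030)/((0.08206)(205)) = 15.251/16.822 = 0.9066

Z ≈ 0.9066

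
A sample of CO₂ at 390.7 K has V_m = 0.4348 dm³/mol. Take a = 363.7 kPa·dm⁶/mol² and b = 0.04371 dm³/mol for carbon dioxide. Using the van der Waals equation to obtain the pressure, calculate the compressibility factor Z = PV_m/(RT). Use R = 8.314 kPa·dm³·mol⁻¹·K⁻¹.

Z ≈ 0.8543

P = RT/(V_m − b) − a/V_m² = (8.314)(390.7)/(0.4348 − 0.04371) − 363.7/(0.4348)²
  = 3248.3/0.39109 − 1923.8 = 8305.8 − 1923.8 = 6382.0 kPa
Z = PV_m/(RT) = (6382.0)(0.4348)/((8.314)(390.7)) = 2774.9/3248.3 = 0.8543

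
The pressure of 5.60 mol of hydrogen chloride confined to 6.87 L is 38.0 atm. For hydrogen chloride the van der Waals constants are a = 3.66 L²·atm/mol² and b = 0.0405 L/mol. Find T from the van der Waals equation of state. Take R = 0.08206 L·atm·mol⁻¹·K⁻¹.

T ≈ 584.5 K

T = (P + a n²/V²)(V − nb)/(nR)
P + a n²/V² = 38.0 + (3.66)(5.60)²/(6.87)² = 40.432 atm
V − nb = 6.87 − (5.60)(0.0405) = 6.6432 L
T = (40.432)(6.6432)/((5.60)(0.08206)) = 584.5 K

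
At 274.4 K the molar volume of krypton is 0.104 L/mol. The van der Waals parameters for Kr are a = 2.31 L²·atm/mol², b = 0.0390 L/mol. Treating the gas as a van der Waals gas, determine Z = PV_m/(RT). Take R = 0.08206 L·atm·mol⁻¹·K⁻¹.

P = RT/(V_m − b) − a/V_m² = (0.08206)(274.4)/(0.104 − 0.0390) − 2.31/(0.104)²
  = 22.517/0.065000 − 213.57 = 346.42 − 213.57 = 132.85 atm
Z = PV_m/(RT) = (132.85)(0.104)/((0.08206)(274.4)) = 13.816/22.517 = 0.6136

Z ≈ 0.6136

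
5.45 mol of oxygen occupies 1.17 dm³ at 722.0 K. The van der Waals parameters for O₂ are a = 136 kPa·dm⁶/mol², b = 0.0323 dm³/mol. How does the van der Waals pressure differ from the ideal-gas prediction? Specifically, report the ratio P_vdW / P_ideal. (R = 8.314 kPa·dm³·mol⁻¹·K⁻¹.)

Ideal: P_ideal = nRT/V = (5.45)(8.314)(722.0)/1.17 = 27961.3 kPa
vdW: P = nRT/(V − nb) − a n²/V² = 32714.8/0.993965 − 4039.54/1.36890 = 32913.4 − 2950.94 = 29962.5 kPa
Ratio = 29962.5/27961.3 = 1.072

P_vdW / P_ideal ≈ 1.072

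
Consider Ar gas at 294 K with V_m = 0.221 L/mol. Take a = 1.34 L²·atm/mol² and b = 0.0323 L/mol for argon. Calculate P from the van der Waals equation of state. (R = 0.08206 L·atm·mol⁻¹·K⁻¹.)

P ≈ 100.4 atm

P = RT/(V_m − b) − a/V_m²
RT/(V_m − b) = (0.08206)(294)/(0.221 − 0.0323) = 24.126/0.18870 = 127.85 atm
a/V_m² = 1.34/(0.221)² = 27.436 atm
P = 127.85 − 27.436 = 100.4 atm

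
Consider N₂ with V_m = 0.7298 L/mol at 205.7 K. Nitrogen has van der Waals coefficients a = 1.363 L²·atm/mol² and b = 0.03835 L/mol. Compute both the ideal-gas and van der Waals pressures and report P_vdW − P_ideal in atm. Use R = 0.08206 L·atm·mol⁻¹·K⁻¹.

ΔP ≈ -1.276 atm

Ideal: P_ideal = RT/V_m = (0.08206)(205.7)/0.7298 = 23.1293 atm
vdW: P = RT/(V_m − b) − a/V_m² = 16.8797/0.691450 − 1.363/0.532608 = 24.4120 − 2.55911 = 21.8529 atm
ΔP = 21.8529 − 23.1293 = -1.276 atm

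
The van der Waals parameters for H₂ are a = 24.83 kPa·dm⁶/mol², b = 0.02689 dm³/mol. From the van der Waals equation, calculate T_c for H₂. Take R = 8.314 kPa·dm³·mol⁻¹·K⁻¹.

For a van der Waals gas, T_c = 8a/(27Rb).
T_c = 8×24.83/(27×8.314×0.02689) = 198.64/6.0362 = 32.91 K

T_c ≈ 32.91 K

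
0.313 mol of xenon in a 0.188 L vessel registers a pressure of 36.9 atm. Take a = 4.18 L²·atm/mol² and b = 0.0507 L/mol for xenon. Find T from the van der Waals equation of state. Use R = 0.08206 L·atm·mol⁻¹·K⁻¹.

T ≈ 324.9 K

T = (P + a n²/V²)(V − nb)/(nR)
P + a n²/V² = 36.9 + (4.18)(0.313)²/(0.188)² = 48.486 atm
V − nb = 0.188 − (0.313)(0.0507) = 0.17213 L
T = (48.486)(0.17213)/((0.313)(0.08206)) = 324.9 K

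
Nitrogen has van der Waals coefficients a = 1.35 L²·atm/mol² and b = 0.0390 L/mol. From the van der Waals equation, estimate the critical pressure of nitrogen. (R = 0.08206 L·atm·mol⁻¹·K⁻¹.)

For a van der Waals gas, P_c = a/(27b²).
P_c = 1.35/(27×(0.0390)²) = 1.35/0.041067 = 32.87 atm

P_c ≈ 32.87 atm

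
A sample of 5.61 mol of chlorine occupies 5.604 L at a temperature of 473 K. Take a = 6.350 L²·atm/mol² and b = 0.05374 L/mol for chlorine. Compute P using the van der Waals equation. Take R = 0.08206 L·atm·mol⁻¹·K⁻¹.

P ≈ 34.70 atm

P = nRT/(V − nb) − a n²/V²
nRT/(V − nb) = (5.61)(0.08206)(473)/(5.604 − 5.61×0.05374) = 217.75/5.3025 = 41.066 atm
a n²/V² = (6.350)(5.61)²/(5.604)² = 6.3636 atm
P = 41.066 − 6.3636 = 34.70 atm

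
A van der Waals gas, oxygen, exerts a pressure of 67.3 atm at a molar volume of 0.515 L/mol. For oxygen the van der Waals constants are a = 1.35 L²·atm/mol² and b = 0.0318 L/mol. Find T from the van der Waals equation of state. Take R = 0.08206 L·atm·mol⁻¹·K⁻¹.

T ≈ 426.3 K

T = (P + a/V_m²)(V_m − b)/R
P + a/V_m² = 67.3 + 1.35/(0.515)² = 72.390 atm
V_m − b = 0.515 − 0.0318 = 0.48320 L/mol
T = (72.390)(0.48320)/0.08206 = 426.3 K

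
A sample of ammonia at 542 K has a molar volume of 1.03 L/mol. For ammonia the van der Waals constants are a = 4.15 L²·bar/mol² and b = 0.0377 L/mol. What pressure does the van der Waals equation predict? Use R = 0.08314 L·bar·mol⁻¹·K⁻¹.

P = RT/(V_m − b) − a/V_m²
RT/(V_m − b) = (0.08314)(542)/(1.03 − 0.0377) = 45.062/0.99230 = 45.412 bar
a/V_m² = 4.15/(1.03)² = 3.9118 bar
P = 45.412 − 3.9118 = 41.50 bar

P ≈ 41.50 bar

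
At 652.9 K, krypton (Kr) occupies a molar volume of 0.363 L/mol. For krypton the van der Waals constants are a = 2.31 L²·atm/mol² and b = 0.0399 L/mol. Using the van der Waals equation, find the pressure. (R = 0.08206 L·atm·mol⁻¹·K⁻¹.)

P = RT/(V_m − b) − a/V_m²
RT/(V_m − b) = (0.08206)(652.9)/(0.363 − 0.0399) = 53.577/0.32310 = 165.82 atm
a/V_m² = 2.31/(0.363)² = 17.531 atm
P = 165.82 − 17.531 = 148.3 atm

P ≈ 148.3 atm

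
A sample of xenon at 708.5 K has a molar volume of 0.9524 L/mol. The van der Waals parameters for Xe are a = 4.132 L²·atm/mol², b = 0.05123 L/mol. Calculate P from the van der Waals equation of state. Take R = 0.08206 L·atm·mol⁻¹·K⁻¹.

P ≈ 59.96 atm

P = RT/(V_m − b) − a/V_m²
RT/(V_m − b) = (0.08206)(708.5)/(0.9524 − 0.05123) = 58.140/0.90117 = 64.516 atm
a/V_m² = 4.132/(0.9524)² = 4.5553 atm
P = 64.516 − 4.5553 = 59.96 atm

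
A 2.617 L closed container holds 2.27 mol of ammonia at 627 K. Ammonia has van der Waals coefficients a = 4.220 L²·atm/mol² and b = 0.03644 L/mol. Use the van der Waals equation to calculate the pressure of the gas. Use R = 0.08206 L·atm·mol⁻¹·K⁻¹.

P = nRT/(V − nb) − a n²/V²
nRT/(V − nb) = (2.27)(0.08206)(627)/(2.617 − 2.27×0.03644) = 116.80/2.5343 = 46.088 atm
a n²/V² = (4.220)(2.27)²/(2.617)² = 3.1751 atm
P = 46.088 − 3.1751 = 42.91 atm

P ≈ 42.91 atm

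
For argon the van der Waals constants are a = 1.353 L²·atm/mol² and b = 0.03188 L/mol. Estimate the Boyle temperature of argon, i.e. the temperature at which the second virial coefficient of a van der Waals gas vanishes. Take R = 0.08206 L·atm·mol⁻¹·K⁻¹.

For a van der Waals gas the second virial coefficient B₂ = b − a/(RT) vanishes at T_B = a/(Rb).
T_B = 1.353/(0.08206×0.03188) = 1.353/0.0026161 = 517.2 K

T_B ≈ 517.2 K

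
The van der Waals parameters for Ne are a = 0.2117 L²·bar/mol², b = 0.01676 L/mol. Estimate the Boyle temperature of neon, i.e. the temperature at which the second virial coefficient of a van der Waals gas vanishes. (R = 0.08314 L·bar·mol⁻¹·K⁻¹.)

For a van der Waals gas the second virial coefficient B₂ = b − a/(RT) vanishes at T_B = a/(Rb).
T_B = 0.2117/(0.08314×0.01676) = 0.2117/0.0013934 = 151.9 K

T_B ≈ 151.9 K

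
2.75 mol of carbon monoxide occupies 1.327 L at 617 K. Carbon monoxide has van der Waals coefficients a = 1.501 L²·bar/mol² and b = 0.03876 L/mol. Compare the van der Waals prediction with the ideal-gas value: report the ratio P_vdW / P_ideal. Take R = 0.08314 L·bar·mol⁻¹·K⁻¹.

Ideal: P_ideal = nRT/V = (2.75)(0.08314)(617)/1.327 = 106.306 bar
vdW: P = nRT/(V − nb) − a n²/V² = 141.068/1.22041 − 11.3513/1.76093 = 115.591 − 6.44620 = 109.145 bar
Ratio = 109.145/106.306 = 1.027

P_vdW / P_ideal ≈ 1.027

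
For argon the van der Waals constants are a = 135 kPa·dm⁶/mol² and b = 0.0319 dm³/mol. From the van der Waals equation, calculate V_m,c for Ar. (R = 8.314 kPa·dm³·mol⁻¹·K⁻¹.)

For a van der Waals gas, V_m,c = 3b.
V_m,c = 3×0.0319 = 0.09570 dm³/mol

V_m,c ≈ 0.09570 dm³/mol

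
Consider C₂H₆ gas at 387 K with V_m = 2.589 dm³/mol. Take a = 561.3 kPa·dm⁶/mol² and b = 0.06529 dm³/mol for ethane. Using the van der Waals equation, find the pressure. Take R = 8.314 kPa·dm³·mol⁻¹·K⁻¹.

P = RT/(V_m − b) − a/V_m²
RT/(V_m − b) = (8.314)(387)/(2.589 − 0.06529) = 3217.5/2.5237 = 1274.9 kPa
a/V_m² = 561.3/(2.589)² = 83.740 kPa
P = 1274.9 − 83.740 = 1191 kPa

P ≈ 1191 kPa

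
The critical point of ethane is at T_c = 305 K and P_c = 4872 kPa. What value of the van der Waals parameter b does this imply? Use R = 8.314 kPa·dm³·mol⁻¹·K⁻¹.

From T_c = 8a/(27Rb) and P_c = a/(27b²): b = R T_c/(8 P_c).
b = (8.314)(305)/(8×4872) = 2535.8/38976 = 0.06506 dm³/mol

b ≈ 0.06506 dm³/mol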